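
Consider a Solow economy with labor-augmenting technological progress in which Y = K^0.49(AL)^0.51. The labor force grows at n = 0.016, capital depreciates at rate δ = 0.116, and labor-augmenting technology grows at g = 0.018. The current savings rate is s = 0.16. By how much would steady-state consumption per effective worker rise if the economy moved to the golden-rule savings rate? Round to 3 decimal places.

Δc ≈ 0.697

Capital per effective worker breaks even when investment replaces (n + g + δ)·k; here n + g + δ = 0.15.
Current steady state (s = 0.16): k* = (0.16/0.15)^(1/0.51) ≈ 1.1349, y* = 1.1349^0.49 ≈ 1.0640, c* = (1−0.16)·1.0640 ≈ 0.8937.
Setting f'(k) = n+g+δ gives 0.49·k^(0.49−1) = 0.15, hence k_gold = (0.49/0.15)^(1/0.51) ≈ 10.1871.
y_gold = 10.1871^0.49 ≈ 3.1185, c_gold = y_gold − 0.15·k_gold ≈ 1.5904.
Gain: Δc = 1.5904 − 0.8937 ≈ 0.6967.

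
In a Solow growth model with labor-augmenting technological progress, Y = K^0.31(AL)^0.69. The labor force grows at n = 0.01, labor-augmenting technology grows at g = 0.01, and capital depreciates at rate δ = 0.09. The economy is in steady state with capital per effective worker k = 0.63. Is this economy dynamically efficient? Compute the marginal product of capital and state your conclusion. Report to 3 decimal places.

dynamically efficient; MPK ≈ 0.426

n + g + δ = 0.01 + 0.01 + 0.09 = 0.11.
MPK = 0.31·k^(0.31−1) = 0.31·0.63^(-0.69) ≈ 0.4264.
MPK > 0.11, so the economy is dynamically efficient (under-saving).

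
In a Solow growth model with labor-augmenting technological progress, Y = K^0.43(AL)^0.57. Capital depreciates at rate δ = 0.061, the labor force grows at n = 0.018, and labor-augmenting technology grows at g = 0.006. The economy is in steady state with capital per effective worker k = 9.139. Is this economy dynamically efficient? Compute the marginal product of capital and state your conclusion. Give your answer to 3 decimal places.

dynamically efficient; MPK ≈ 0.122

The effective depreciation rate is n + g + δ = 0.018 + 0.006 + 0.061 = 0.085.
MPK = 0.43·k^(0.43−1) = 0.43·9.139^(-0.57) ≈ 0.1218.
MPK > 0.085, so the economy is dynamically efficient (under-saving).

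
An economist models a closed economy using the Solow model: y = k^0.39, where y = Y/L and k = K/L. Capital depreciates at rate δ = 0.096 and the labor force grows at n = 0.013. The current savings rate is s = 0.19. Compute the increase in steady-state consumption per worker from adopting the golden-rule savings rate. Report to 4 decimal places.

Break-even investment rate: n + δ = 0.013 + 0.096 = 0.109.
Current steady state (s = 0.19): k* = (0.19/0.109)^(1/0.61) ≈ 2.4867, y* = 2.4867^0.39 ≈ 1.4266, c* = (1−0.19)·1.4266 ≈ 1.1555.
At the golden rule the marginal product of capital equals n+δ: 0.39·k^(0.39−1) = 0.109. Solving, k_gold = (0.39/0.109)^(1/0.61) ≈ 8.0836.
y_gold = 8.0836^0.39 ≈ 2.2593, c_gold = y_gold − 0.109·k_gold ≈ 1.3781.
Gain: Δc = 1.3781 − 1.1555 ≈ 0.2226.

Δc ≈ 0.2226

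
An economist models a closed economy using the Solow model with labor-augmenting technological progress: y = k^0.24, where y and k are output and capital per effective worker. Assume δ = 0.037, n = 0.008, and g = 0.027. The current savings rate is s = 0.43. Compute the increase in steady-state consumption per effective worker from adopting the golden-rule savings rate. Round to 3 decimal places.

Capital per effective worker breaks even when investment replaces (n + g + δ)·k; here n + g + δ = 0.072.
Current steady state (s = 0.43): k* = (0.43/0.072)^(1/0.76) ≈ 10.5010, y* = 10.5010^0.24 ≈ 1.7583, c* = (1−0.43)·1.7583 ≈ 1.0022.
Golden rule sets MPK = n+g+δ: 0.24·k^(0.24−1) = 0.072, so k_gold = (0.24/0.072)^(1/0.76) ≈ 4.8753.
y_gold = 4.8753^0.24 ≈ 1.4626, c_gold = y_gold − 0.072·k_gold ≈ 1.1116.
Gain: Δc = 1.1116 − 1.0022 ≈ 0.1093.

Δc ≈ 0.109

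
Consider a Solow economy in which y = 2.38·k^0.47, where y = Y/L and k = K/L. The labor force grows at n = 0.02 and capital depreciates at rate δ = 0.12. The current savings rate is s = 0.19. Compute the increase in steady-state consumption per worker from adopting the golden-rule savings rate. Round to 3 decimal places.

Δc ≈ 2.513

Capital per worker breaks even when investment replaces (n + δ)·k; here n + δ = 0.14.
Current steady state (s = 0.19): k* = (0.19·2.38/0.14)^(1/0.53) ≈ 9.1361, y* = 2.38·9.1361^0.47 ≈ 6.7318, c* = (1−0.19)·6.7318 ≈ 5.4528.
At the golden rule the marginal product of capital equals n+δ: 0.47·2.38·k^(0.47−1) = 0.14. Solving, k_gold = (0.47·2.38/0.14)^(1/0.53) ≈ 50.4567.
y_gold = 2.38·50.4567^0.47 ≈ 15.0296, c_gold = y_gold − 0.14·k_gold ≈ 7.9657.
Gain: Δc = 7.9657 − 5.4528 ≈ 2.5129.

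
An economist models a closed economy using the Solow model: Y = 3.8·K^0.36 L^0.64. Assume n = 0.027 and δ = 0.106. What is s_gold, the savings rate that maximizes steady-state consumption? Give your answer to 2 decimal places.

s_gold = 0.36

Break-even investment rate: n + δ = 0.027 + 0.106 = 0.133.
At the golden rule MPK = n+δ, and in any Cobb-Douglas steady state s = (n+δ)·k/y = MPK·k/y = capital's share 0.36.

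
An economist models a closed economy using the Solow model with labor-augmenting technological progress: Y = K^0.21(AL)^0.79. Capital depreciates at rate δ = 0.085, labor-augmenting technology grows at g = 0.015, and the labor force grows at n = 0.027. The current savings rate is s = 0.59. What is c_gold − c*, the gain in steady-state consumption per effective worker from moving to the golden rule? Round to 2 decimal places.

The effective depreciation rate is n + g + δ = 0.027 + 0.015 + 0.085 = 0.127.
Current steady state (s = 0.59): k* = (0.59/0.127)^(1/0.79) ≈ 6.9882, y* = 6.9882^0.21 ≈ 1.5042, c* = (1−0.59)·1.5042 ≈ 0.6167.
Maximizing c = f(k) − (n+g+δ)·k gives f'(k) = n+g+δ, i.e. 0.21·k^(0.21−1) = 0.127, so k_gold = (0.21/0.127)^(1/0.79) ≈ 1.8901.
y_gold = 1.8901^0.21 ≈ 1.1430, c_gold = y_gold − 0.127·k_gold ≈ 0.9030.
Gain: Δc = 0.9030 − 0.6167 ≈ 0.2863.

Δc ≈ 0.29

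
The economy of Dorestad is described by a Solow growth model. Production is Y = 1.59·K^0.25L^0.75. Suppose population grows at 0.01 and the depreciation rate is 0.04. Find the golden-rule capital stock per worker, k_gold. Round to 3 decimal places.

Capital per worker breaks even when investment replaces (n + δ)·k; here n + δ = 0.05.
Golden rule sets MPK = n+δ: 0.25·1.59·k^(0.25−1) = 0.05, so k_gold = (0.25·1.59/0.05)^(1/0.75) ≈ 15.8668.

k_gold ≈ 15.867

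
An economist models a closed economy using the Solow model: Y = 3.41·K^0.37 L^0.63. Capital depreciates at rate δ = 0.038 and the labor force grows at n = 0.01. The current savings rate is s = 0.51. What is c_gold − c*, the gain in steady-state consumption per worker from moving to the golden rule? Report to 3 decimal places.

Capital per worker breaks even when investment replaces (n + δ)·k; here n + δ = 0.048.
Current steady state (s = 0.51): k* = (0.51·3.41/0.048)^(1/0.63) ≈ 298.3564, y* = 3.41·298.3564^0.37 ≈ 28.0806, c* = (1−0.51)·28.0806 ≈ 13.7595.
Maximizing c = f(k) − (n+δ)·k gives f'(k) = n+δ, i.e. 0.37·3.41·k^(0.37−1) = 0.048, so k_gold = (0.37·3.41/0.048)^(1/0.63) ≈ 179.2733.
y_gold = 3.41·179.2733^0.37 ≈ 23.2571, c_gold = y_gold − 0.048·k_gold ≈ 14.6520.
Gain: Δc = 14.6520 − 13.7595 ≈ 0.8925.

Δc ≈ 0.892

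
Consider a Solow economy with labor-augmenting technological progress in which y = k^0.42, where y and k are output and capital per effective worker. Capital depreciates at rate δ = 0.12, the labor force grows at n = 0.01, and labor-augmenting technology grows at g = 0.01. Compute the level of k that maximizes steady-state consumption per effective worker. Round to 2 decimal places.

k_gold ≈ 6.65

n + g + δ = 0.01 + 0.01 + 0.12 = 0.14.
Setting f'(k) = n+g+δ gives 0.42·k^(0.42−1) = 0.14, hence k_gold = (0.42/0.14)^(1/0.58) ≈ 6.6470.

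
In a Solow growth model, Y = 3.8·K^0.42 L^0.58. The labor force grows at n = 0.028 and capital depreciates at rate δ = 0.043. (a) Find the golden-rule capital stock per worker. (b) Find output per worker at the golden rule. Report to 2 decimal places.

Break-even investment rate: n + δ = 0.028 + 0.043 = 0.071.
At the golden rule the marginal product of capital equals n+δ: 0.42·3.8·k^(0.42−1) = 0.071. Solving, k_gold = (0.42·3.8/0.071)^(1/0.58) ≈ 214.1143.
y_gold = 3.8·214.1143^0.42 ≈ 36.1955.

(a) k_gold ≈ 214.11; (b) y_gold ≈ 36.20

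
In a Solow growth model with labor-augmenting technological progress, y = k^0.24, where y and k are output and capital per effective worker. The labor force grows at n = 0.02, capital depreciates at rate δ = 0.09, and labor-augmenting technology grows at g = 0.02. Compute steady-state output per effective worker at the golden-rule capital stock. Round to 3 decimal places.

Capital per effective worker breaks even when investment replaces (n + g + δ)·k; here n + g + δ = 0.13.
Setting f'(k) = n+g+δ gives 0.24·k^(0.24−1) = 0.13, hence k_gold = (0.24/0.13)^(1/0.76) ≈ 2.2405.
Output: y_gold = k_gold^0.24 = 2.2405^0.24 ≈ 1.2136.

y_gold ≈ 1.214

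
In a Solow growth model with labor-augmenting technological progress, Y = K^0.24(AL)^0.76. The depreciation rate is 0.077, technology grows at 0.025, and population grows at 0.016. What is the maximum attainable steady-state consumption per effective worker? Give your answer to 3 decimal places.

c_gold ≈ 0.951

Break-even investment rate: n + g + δ = 0.016 + 0.025 + 0.077 = 0.118.
Setting f'(k) = n+g+δ gives 0.24·k^(0.24−1) = 0.118, hence k_gold = (0.24/0.118)^(1/0.76) ≈ 2.5451.
y_gold = 2.5451^0.24 ≈ 1.2513.
c_gold = y_gold − (n+g+δ)·k_gold = 1.2513 − 0.118·2.5451 ≈ 0.9510.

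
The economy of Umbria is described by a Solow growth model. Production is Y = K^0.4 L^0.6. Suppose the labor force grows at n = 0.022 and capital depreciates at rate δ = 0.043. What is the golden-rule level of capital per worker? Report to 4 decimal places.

k_gold ≈ 20.6654

n + δ = 0.022 + 0.043 = 0.065.
Golden rule sets MPK = n+δ: 0.4·k^(0.4−1) = 0.065, so k_gold = (0.4/0.065)^(1/0.6) ≈ 20.6654.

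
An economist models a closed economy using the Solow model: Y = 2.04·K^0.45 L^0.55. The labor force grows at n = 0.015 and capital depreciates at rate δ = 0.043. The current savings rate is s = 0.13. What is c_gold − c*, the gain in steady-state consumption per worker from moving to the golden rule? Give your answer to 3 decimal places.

Δc ≈ 4.593

n + δ = 0.015 + 0.043 = 0.058.
Current steady state (s = 0.13): k* = (0.13·2.04/0.058)^(1/0.55) ≈ 15.8586, y* = 2.04·15.8586^0.45 ≈ 7.0754, c* = (1−0.13)·7.0754 ≈ 6.1556.
Golden rule sets MPK = n+δ: 0.45·2.04·k^(0.45−1) = 0.058, so k_gold = (0.45·2.04/0.058)^(1/0.55) ≈ 151.6191.
y_gold = 2.04·151.6191^0.45 ≈ 19.5420, c_gold = y_gold − 0.058·k_gold ≈ 10.7481.
Gain: Δc = 10.7481 − 6.1556 ≈ 4.5925.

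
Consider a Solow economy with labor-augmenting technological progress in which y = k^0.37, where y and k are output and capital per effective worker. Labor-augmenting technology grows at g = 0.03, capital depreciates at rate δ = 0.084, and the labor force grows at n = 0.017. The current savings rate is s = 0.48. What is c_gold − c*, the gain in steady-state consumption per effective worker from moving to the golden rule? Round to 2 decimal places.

Break-even investment rate: n + g + δ = 0.017 + 0.03 + 0.084 = 0.131.
Current steady state (s = 0.48): k* = (0.48/0.131)^(1/0.63) ≈ 7.8558, y* = 7.8558^0.37 ≈ 2.1440, c* = (1−0.48)·2.1440 ≈ 1.1149.
Golden rule sets MPK = n+g+δ: 0.37·k^(0.37−1) = 0.131, so k_gold = (0.37/0.131)^(1/0.63) ≈ 5.1971.
y_gold = 5.1971^0.37 ≈ 1.8401, c_gold = y_gold − 0.131·k_gold ≈ 1.1592.
Gain: Δc = 1.1592 − 1.1149 ≈ 0.0444.

Δc ≈ 0.04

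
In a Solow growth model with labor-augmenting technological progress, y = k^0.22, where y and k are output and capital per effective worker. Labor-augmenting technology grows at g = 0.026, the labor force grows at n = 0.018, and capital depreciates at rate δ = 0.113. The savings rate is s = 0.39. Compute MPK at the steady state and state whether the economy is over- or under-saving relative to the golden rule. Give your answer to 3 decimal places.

The effective depreciation rate is n + g + δ = 0.018 + 0.026 + 0.113 = 0.157.
Steady-state k*: s·k^0.22 = 0.157·k gives k* = (0.39/0.157)^(1/0.78) ≈ 3.2109.
MPK = 0.22·3.2109^(-0.78) ≈ 0.0886.
MPK < n+g+δ = 0.157, so the economy is dynamically inefficient (over-saving).

over-saving; MPK ≈ 0.089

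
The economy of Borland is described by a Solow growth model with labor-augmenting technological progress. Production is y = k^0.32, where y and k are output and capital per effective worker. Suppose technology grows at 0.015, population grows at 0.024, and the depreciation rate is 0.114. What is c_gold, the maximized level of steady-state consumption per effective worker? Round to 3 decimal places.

c_gold ≈ 0.962

Capital per effective worker breaks even when investment replaces (n + g + δ)·k; here n + g + δ = 0.153.
At the golden rule the marginal product of capital equals n+g+δ: 0.32·k^(0.32−1) = 0.153. Solving, k_gold = (0.32/0.153)^(1/0.68) ≈ 2.9598.
y_gold = 2.9598^0.32 ≈ 1.4152.
c_gold = y_gold − (n+g+δ)·k_gold = 1.4152 − 0.153·2.9598 ≈ 0.9623.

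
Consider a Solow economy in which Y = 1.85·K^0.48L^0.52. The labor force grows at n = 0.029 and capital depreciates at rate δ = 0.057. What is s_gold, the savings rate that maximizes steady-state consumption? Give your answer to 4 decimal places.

s_gold = 0.4800

n + δ = 0.029 + 0.057 = 0.086.
At the golden rule MPK = n+δ, and in any Cobb-Douglas steady state s = (n+δ)·k/y = MPK·k/y = capital's share 0.48.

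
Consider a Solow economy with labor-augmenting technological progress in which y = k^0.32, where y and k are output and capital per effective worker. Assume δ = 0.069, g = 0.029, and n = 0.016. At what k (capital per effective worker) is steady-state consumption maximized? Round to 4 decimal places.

Capital per effective worker breaks even when investment replaces (n + g + δ)·k; here n + g + δ = 0.114.
Golden rule sets MPK = n+g+δ: 0.32·k^(0.32−1) = 0.114, so k_gold = (0.32/0.114)^(1/0.68) ≈ 4.5623.

k_gold ≈ 4.5623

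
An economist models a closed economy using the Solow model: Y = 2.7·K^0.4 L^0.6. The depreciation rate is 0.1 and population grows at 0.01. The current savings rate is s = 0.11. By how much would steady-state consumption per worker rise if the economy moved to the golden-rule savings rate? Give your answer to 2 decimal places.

n + δ = 0.01 + 0.1 = 0.11.
Current steady state (s = 0.11): k* = (0.11·2.7/0.11)^(1/0.6) ≈ 5.2353, y* = 2.7·5.2353^0.4 ≈ 5.2353, c* = (1−0.11)·5.2353 ≈ 4.6594.
At the golden rule the marginal product of capital equals n+δ: 0.4·2.7·k^(0.4−1) = 0.11. Solving, k_gold = (0.4·2.7/0.11)^(1/0.6) ≈ 45.0179.
y_gold = 2.7·45.0179^0.4 ≈ 12.3799, c_gold = y_gold − 0.11·k_gold ≈ 7.4280.
Gain: Δc = 7.4280 − 4.6594 ≈ 2.7686.

Δc ≈ 2.77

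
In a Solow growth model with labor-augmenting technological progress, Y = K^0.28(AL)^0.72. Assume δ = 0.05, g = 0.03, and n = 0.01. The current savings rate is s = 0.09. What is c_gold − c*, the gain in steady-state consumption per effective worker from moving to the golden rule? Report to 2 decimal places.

The effective depreciation rate is n + g + δ = 0.01 + 0.03 + 0.05 = 0.09.
Current steady state (s = 0.09): k* = (0.09/0.09)^(1/0.72) ≈ 1.0000, y* = 1.0000^0.28 ≈ 1.0000, c* = (1−0.09)·1.0000 ≈ 0.9100.
Golden rule sets MPK = n+g+δ: 0.28·k^(0.28−1) = 0.09, so k_gold = (0.28/0.09)^(1/0.72) ≈ 4.8373.
y_gold = 4.8373^0.28 ≈ 1.5549, c_gold = y_gold − 0.09·k_gold ≈ 1.1195.
Gain: Δc = 1.1195 − 0.9100 ≈ 0.2095.

Δc ≈ 0.21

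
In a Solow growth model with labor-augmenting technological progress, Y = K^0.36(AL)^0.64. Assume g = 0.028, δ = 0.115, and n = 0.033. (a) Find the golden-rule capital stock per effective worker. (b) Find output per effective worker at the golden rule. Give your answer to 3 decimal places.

(a) k_gold ≈ 3.059; (b) y_gold ≈ 1.496

n + g + δ = 0.033 + 0.028 + 0.115 = 0.176.
Maximizing c = f(k) − (n+g+δ)·k gives f'(k) = n+g+δ, i.e. 0.36·k^(0.36−1) = 0.176, so k_gold = (0.36/0.176)^(1/0.64) ≈ 3.0592.
y_gold = 3.0592^0.36 ≈ 1.4956.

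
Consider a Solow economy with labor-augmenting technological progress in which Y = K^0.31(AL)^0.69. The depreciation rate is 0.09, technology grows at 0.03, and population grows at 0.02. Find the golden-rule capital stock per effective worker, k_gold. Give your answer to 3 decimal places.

n + g + δ = 0.02 + 0.03 + 0.09 = 0.14.
At the golden rule the marginal product of capital equals n+g+δ: 0.31·k^(0.31−1) = 0.14. Solving, k_gold = (0.31/0.14)^(1/0.69) ≈ 3.1647.

k_gold ≈ 3.165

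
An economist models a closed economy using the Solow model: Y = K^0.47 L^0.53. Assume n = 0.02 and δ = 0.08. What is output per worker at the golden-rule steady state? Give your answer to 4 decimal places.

y_gold ≈ 3.9447

The effective depreciation rate is n + δ = 0.02 + 0.08 = 0.1.
At the golden rule the marginal product of capital equals n+δ: 0.47·k^(0.47−1) = 0.1. Solving, k_gold = (0.47/0.1)^(1/0.53) ≈ 18.5400.
Output: y_gold = k_gold^0.47 = 18.5400^0.47 ≈ 3.9447.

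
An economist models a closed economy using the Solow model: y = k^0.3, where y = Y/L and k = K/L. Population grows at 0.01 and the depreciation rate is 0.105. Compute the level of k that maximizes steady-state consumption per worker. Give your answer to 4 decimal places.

The effective depreciation rate is n + δ = 0.01 + 0.105 = 0.115.
Golden rule sets MPK = n+δ: 0.3·k^(0.3−1) = 0.115, so k_gold = (0.3/0.115)^(1/0.7) ≈ 3.9345.

k_gold ≈ 3.9345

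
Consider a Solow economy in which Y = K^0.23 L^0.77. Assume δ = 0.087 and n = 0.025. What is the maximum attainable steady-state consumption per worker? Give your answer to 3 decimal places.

c_gold ≈ 0.955

The effective depreciation rate is n + δ = 0.025 + 0.087 = 0.112.
At the golden rule the marginal product of capital equals n+δ: 0.23·k^(0.23−1) = 0.112. Solving, k_gold = (0.23/0.112)^(1/0.77) ≈ 2.5460.
y_gold = 2.5460^0.23 ≈ 1.2398.
c_gold = y_gold − (n+δ)·k_gold = 1.2398 − 0.112·2.5460 ≈ 0.9546.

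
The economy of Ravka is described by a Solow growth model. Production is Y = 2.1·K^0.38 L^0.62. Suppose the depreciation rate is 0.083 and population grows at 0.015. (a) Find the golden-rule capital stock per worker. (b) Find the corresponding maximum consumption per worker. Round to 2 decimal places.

Break-even investment rate: n + δ = 0.015 + 0.083 = 0.098.
At the golden rule the marginal product of capital equals n+δ: 0.38·2.1·k^(0.38−1) = 0.098. Solving, k_gold = (0.38·2.1/0.098)^(1/0.62) ≈ 29.4439.
y_gold = 2.1·29.4439^0.38 ≈ 7.5934; c_gold = y_gold − 0.098·k_gold ≈ 4.7079.

(a) k_gold ≈ 29.44; (b) c_gold ≈ 4.71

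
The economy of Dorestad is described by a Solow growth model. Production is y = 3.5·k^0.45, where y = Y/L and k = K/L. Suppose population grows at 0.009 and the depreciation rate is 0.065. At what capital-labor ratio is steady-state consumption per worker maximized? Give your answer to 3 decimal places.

k_gold ≈ 259.797

The effective depreciation rate is n + δ = 0.009 + 0.065 = 0.074.
Maximizing c = f(k) − (n+δ)·k gives f'(k) = n+δ, i.e. 0.45·3.5·k^(0.45−1) = 0.074, so k_gold = (0.45·3.5/0.074)^(1/0.55) ≈ 259.7971.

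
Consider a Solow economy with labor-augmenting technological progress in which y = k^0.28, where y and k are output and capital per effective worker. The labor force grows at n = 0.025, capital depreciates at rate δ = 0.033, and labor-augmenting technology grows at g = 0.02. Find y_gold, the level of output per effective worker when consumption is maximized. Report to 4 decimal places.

y_gold ≈ 1.6438

Capital per effective worker breaks even when investment replaces (n + g + δ)·k; here n + g + δ = 0.078.
At the golden rule the marginal product of capital equals n+g+δ: 0.28·k^(0.28−1) = 0.078. Solving, k_gold = (0.28/0.078)^(1/0.72) ≈ 5.9009.
Output: y_gold = k_gold^0.28 = 5.9009^0.28 ≈ 1.6438.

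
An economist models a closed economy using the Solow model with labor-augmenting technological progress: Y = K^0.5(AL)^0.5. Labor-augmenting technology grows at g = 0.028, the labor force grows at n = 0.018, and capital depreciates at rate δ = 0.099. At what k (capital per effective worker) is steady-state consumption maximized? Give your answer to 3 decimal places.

Capital per effective worker breaks even when investment replaces (n + g + δ)·k; here n + g + δ = 0.145.
Setting f'(k) = n+g+δ gives 0.5·k^(0.5−1) = 0.145, hence k_gold = (0.5/0.145)^(1/0.5) ≈ 11.8906.

k_gold ≈ 11.891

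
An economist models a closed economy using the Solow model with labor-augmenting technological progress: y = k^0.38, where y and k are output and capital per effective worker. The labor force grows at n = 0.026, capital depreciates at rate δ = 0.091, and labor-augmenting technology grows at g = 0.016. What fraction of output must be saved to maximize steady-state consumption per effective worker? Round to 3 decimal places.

n + g + δ = 0.026 + 0.016 + 0.091 = 0.133.
At the golden rule MPK = n+g+δ, and in any Cobb-Douglas steady state s = (n+g+δ)·k/y = MPK·k/y = capital's share 0.38.

s_gold = 0.380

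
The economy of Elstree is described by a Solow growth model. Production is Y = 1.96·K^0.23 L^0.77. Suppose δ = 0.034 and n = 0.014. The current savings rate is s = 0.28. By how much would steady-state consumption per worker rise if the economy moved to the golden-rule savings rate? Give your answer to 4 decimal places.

Break-even investment rate: n + δ = 0.014 + 0.034 = 0.048.
Current steady state (s = 0.28): k* = (0.28·1.96/0.048)^(1/0.77) ≈ 23.6728, y* = 1.96·23.6728^0.23 ≈ 4.0582, c* = (1−0.28)·4.0582 ≈ 2.9219.
Maximizing c = f(k) − (n+δ)·k gives f'(k) = n+δ, i.e. 0.23·1.96·k^(0.23−1) = 0.048, so k_gold = (0.23·1.96/0.048)^(1/0.77) ≈ 18.3359.
y_gold = 1.96·18.3359^0.23 ≈ 3.8266, c_gold = y_gold − 0.048·k_gold ≈ 2.9465.
Gain: Δc = 2.9465 − 2.9219 ≈ 0.0246.

Δc ≈ 0.0246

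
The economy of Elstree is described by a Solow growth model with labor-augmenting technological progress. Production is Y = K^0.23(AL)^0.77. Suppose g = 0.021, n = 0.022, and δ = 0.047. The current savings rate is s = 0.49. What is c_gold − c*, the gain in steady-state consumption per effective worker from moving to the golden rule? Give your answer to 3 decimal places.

Capital per effective worker breaks even when investment replaces (n + g + δ)·k; here n + g + δ = 0.09.
Current steady state (s = 0.49): k* = (0.49/0.09)^(1/0.77) ≈ 9.0320, y* = 9.0320^0.23 ≈ 1.6589, c* = (1−0.49)·1.6589 ≈ 0.8461.
Golden rule sets MPK = n+g+δ: 0.23·k^(0.23−1) = 0.09, so k_gold = (0.23/0.09)^(1/0.77) ≈ 3.3822.
y_gold = 3.3822^0.23 ≈ 1.3235, c_gold = y_gold − 0.09·k_gold ≈ 1.0191.
Gain: Δc = 1.0191 − 0.8461 ≈ 0.1730.

Δc ≈ 0.173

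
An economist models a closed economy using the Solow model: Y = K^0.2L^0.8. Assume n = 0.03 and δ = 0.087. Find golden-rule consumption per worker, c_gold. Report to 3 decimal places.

c_gold ≈ 0.915

Break-even investment rate: n + δ = 0.03 + 0.087 = 0.117.
At the golden rule the marginal product of capital equals n+δ: 0.2·k^(0.2−1) = 0.117. Solving, k_gold = (0.2/0.117)^(1/0.8) ≈ 1.9546.
y_gold = 1.9546^0.2 ≈ 1.1434.
c_gold = y_gold − (n+δ)·k_gold = 1.1434 − 0.117·1.9546 ≈ 0.9147.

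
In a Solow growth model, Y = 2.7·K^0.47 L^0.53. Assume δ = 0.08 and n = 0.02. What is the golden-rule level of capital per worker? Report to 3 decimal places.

k_gold ≈ 120.782

Break-even investment rate: n + δ = 0.02 + 0.08 = 0.1.
Setting f'(k) = n+δ gives 0.47·2.7·k^(0.47−1) = 0.1, hence k_gold = (0.47·2.7/0.1)^(1/0.53) ≈ 120.7822.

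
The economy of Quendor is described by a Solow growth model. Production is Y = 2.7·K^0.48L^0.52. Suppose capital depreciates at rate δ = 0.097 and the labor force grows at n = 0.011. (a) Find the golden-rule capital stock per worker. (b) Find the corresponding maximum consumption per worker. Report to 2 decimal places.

The effective depreciation rate is n + δ = 0.011 + 0.097 = 0.108.
Maximizing c = f(k) − (n+δ)·k gives f'(k) = n+δ, i.e. 0.48·2.7·k^(0.48−1) = 0.108, so k_gold = (0.48·2.7/0.108)^(1/0.52) ≈ 118.9456.
y_gold = 2.7·118.9456^0.48 ≈ 26.7628; c_gold = y_gold − 0.108·k_gold ≈ 13.9166.

(a) k_gold ≈ 118.95; (b) c_gold ≈ 13.92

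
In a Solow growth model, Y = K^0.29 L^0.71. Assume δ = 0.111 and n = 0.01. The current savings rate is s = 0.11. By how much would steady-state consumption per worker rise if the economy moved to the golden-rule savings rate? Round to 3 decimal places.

Δc ≈ 0.159

Capital per worker breaks even when investment replaces (n + δ)·k; here n + δ = 0.121.
Current steady state (s = 0.11): k* = (0.11/0.121)^(1/0.71) ≈ 0.8744, y* = 0.8744^0.29 ≈ 0.9618, c* = (1−0.11)·0.9618 ≈ 0.8560.
Golden rule sets MPK = n+δ: 0.29·k^(0.29−1) = 0.121, so k_gold = (0.29/0.121)^(1/0.71) ≈ 3.4250.
y_gold = 3.4250^0.29 ≈ 1.4291, c_gold = y_gold − 0.121·k_gold ≈ 1.0146.
Gain: Δc = 1.0146 − 0.8560 ≈ 0.1586.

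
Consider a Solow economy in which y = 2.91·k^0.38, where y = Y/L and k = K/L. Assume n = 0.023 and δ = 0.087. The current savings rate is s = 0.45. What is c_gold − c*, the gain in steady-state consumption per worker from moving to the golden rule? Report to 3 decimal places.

n + δ = 0.023 + 0.087 = 0.11.
Current steady state (s = 0.45): k* = (0.45·2.91/0.11)^(1/0.62) ≈ 54.3276, y* = 2.91·54.3276^0.38 ≈ 13.2801, c* = (1−0.45)·13.2801 ≈ 7.3040.
Maximizing c = f(k) − (n+δ)·k gives f'(k) = n+δ, i.e. 0.38·2.91·k^(0.38−1) = 0.11, so k_gold = (0.38·2.91/0.11)^(1/0.62) ≈ 41.3606.
y_gold = 2.91·41.3606^0.38 ≈ 11.9728, c_gold = y_gold − 0.11·k_gold ≈ 7.4231.
Gain: Δc = 7.4231 − 7.3040 ≈ 0.1191.

Δc ≈ 0.119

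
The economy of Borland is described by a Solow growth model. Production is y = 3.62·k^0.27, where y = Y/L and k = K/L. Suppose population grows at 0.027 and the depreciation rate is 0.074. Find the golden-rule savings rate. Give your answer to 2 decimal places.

s_gold = 0.27

n + δ = 0.027 + 0.074 = 0.101.
At the golden rule MPK = n+δ, and in any Cobb-Douglas steady state s = (n+δ)·k/y = MPK·k/y = capital's share 0.27.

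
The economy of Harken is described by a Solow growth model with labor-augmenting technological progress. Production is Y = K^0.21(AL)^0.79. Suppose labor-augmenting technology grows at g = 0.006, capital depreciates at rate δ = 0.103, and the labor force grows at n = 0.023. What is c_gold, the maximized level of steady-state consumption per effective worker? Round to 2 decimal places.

c_gold ≈ 0.89

The effective depreciation rate is n + g + δ = 0.023 + 0.006 + 0.103 = 0.132.
At the golden rule the marginal product of capital equals n+g+δ: 0.21·k^(0.21−1) = 0.132. Solving, k_gold = (0.21/0.132)^(1/0.79) ≈ 1.7999.
y_gold = 1.7999^0.21 ≈ 1.1314.
c_gold = y_gold − (n+g+δ)·k_gold = 1.1314 − 0.132·1.7999 ≈ 0.8938.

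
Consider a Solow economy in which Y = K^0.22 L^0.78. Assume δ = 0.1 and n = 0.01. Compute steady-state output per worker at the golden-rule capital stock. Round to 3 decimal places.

The effective depreciation rate is n + δ = 0.01 + 0.1 = 0.11.
Golden rule sets MPK = n+δ: 0.22·k^(0.22−1) = 0.11, so k_gold = (0.22/0.11)^(1/0.78) ≈ 2.4318.
Output: y_gold = k_gold^0.22 = 2.4318^0.22 ≈ 1.2159.

y_gold ≈ 1.216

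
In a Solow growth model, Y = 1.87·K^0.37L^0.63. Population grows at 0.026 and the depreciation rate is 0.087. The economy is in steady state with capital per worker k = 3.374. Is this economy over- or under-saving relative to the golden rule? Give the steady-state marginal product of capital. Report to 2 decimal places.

Break-even investment rate: n + δ = 0.026 + 0.087 = 0.113.
MPK = 0.37·1.87·k^(0.37−1) = 0.37·1.87·3.374^(-0.63) ≈ 0.3216.
MPK > 0.113, so the economy is dynamically efficient (under-saving).

under-saving; MPK ≈ 0.32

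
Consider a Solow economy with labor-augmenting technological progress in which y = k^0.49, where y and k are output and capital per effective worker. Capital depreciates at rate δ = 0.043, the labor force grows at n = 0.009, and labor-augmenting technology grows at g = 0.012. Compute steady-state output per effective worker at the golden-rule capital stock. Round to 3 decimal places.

Break-even investment rate: n + g + δ = 0.009 + 0.012 + 0.043 = 0.064.
Maximizing c = f(k) − (n+g+δ)·k gives f'(k) = n+g+δ, i.e. 0.49·k^(0.49−1) = 0.064, so k_gold = (0.49/0.064)^(1/0.51) ≈ 54.1209.
Output: y_gold = k_gold^0.49 = 54.1209^0.49 ≈ 7.0689.

y_gold ≈ 7.069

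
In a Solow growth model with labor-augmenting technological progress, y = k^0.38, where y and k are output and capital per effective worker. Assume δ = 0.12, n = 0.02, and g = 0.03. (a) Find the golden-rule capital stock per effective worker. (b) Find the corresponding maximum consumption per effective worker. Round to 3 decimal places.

(a) k_gold ≈ 3.660; (b) c_gold ≈ 1.015

The effective depreciation rate is n + g + δ = 0.02 + 0.03 + 0.12 = 0.17.
Maximizing c = f(k) − (n+g+δ)·k gives f'(k) = n+g+δ, i.e. 0.38·k^(0.38−1) = 0.17, so k_gold = (0.38/0.17)^(1/0.62) ≈ 3.6597.
y_gold = 3.6597^0.38 ≈ 1.6372; c_gold = y_gold − 0.17·k_gold ≈ 1.0151.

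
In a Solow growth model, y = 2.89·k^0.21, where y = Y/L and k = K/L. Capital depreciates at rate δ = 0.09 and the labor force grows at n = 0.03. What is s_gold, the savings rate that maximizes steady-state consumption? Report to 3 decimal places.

Capital per worker breaks even when investment replaces (n + δ)·k; here n + δ = 0.12.
At the golden rule MPK = n+δ, and in any Cobb-Douglas steady state s = (n+δ)·k/y = MPK·k/y = capital's share 0.21.

s_gold = 0.210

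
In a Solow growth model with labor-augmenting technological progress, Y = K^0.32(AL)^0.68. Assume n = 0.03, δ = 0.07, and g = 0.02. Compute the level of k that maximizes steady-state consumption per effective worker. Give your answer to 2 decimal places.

The effective depreciation rate is n + g + δ = 0.03 + 0.02 + 0.07 = 0.12.
Golden rule sets MPK = n+g+δ: 0.32·k^(0.32−1) = 0.12, so k_gold = (0.32/0.12)^(1/0.68) ≈ 4.2308.

k_gold ≈ 4.23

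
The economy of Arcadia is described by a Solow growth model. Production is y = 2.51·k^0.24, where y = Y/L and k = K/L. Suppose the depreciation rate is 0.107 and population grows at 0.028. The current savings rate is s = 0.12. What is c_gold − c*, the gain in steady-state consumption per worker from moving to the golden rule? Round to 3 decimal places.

Break-even investment rate: n + δ = 0.028 + 0.107 = 0.135.
Current steady state (s = 0.12): k* = (0.12·2.51/0.135)^(1/0.76) ≈ 2.8746, y* = 2.51·2.8746^0.24 ≈ 3.2339, c* = (1−0.12)·3.2339 ≈ 2.8459.
Maximizing c = f(k) − (n+δ)·k gives f'(k) = n+δ, i.e. 0.24·2.51·k^(0.24−1) = 0.135, so k_gold = (0.24·2.51/0.135)^(1/0.76) ≈ 7.1560.
y_gold = 2.51·7.1560^0.24 ≈ 4.0253, c_gold = y_gold − 0.135·k_gold ≈ 3.0592.
Gain: Δc = 3.0592 − 2.8459 ≈ 0.2133.

Δc ≈ 0.213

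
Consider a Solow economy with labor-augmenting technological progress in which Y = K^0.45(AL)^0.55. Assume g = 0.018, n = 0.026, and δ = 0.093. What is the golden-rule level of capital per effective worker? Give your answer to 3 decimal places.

k_gold ≈ 8.691

Break-even investment rate: n + g + δ = 0.026 + 0.018 + 0.093 = 0.137.
At the golden rule the marginal product of capital equals n+g+δ: 0.45·k^(0.45−1) = 0.137. Solving, k_gold = (0.45/0.137)^(1/0.55) ≈ 8.6911.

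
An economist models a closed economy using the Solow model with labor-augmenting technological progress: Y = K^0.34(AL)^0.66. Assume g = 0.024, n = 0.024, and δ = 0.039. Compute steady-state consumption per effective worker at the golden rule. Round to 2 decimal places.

The effective depreciation rate is n + g + δ = 0.024 + 0.024 + 0.039 = 0.087.
Setting f'(k) = n+g+δ gives 0.34·k^(0.34−1) = 0.087, hence k_gold = (0.34/0.087)^(1/0.66) ≈ 7.8869.
y_gold = 7.8869^0.34 ≈ 2.0181.
c_gold = y_gold − (n+g+δ)·k_gold = 2.0181 − 0.087·7.8869 ≈ 1.3320.

c_gold ≈ 1.33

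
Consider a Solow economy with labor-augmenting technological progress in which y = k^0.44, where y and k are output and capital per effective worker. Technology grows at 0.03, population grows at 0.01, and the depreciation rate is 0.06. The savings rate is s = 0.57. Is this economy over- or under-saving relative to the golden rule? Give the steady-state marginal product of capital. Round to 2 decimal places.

Capital per effective worker breaks even when investment replaces (n + g + δ)·k; here n + g + δ = 0.1.
Steady-state k*: s·k^0.44 = 0.1·k gives k* = (0.57/0.1)^(1/0.56) ≈ 22.3757.
MPK = 0.44·22.3757^(-0.56) ≈ 0.0772.
MPK < n+g+δ = 0.1, so the economy is dynamically inefficient (over-saving).

over-saving; MPK ≈ 0.08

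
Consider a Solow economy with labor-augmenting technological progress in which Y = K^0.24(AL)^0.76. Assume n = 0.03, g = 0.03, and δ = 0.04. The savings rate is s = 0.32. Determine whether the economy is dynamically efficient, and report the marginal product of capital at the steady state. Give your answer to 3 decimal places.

dynamically inefficient; MPK ≈ 0.075

Capital per effective worker breaks even when investment replaces (n + g + δ)·k; here n + g + δ = 0.1.
Steady-state k*: s·k^0.24 = 0.1·k gives k* = (0.32/0.1)^(1/0.76) ≈ 4.6203.
MPK = 0.24·4.6203^(-0.76) ≈ 0.0750.
MPK < n+g+δ = 0.1, so the economy is dynamically inefficient (over-saving).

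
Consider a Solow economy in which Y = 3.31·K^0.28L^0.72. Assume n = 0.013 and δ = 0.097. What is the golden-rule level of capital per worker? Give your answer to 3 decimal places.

k_gold ≈ 19.300

n + δ = 0.013 + 0.097 = 0.11.
Setting f'(k) = n+δ gives 0.28·3.31·k^(0.28−1) = 0.11, hence k_gold = (0.28·3.31/0.11)^(1/0.72) ≈ 19.2995.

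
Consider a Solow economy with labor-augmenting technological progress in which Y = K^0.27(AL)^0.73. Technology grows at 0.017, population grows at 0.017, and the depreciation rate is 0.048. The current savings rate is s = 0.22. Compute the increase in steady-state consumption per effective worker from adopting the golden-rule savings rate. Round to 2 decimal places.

Δc ≈ 0.01

Capital per effective worker breaks even when investment replaces (n + g + δ)·k; here n + g + δ = 0.082.
Current steady state (s = 0.22): k* = (0.22/0.082)^(1/0.73) ≈ 3.8649, y* = 3.8649^0.27 ≈ 1.4405, c* = (1−0.22)·1.4405 ≈ 1.1236.
At the golden rule the marginal product of capital equals n+g+δ: 0.27·k^(0.27−1) = 0.082. Solving, k_gold = (0.27/0.082)^(1/0.73) ≈ 5.1165.
y_gold = 5.1165^0.27 ≈ 1.5539, c_gold = y_gold − 0.082·k_gold ≈ 1.1343.
Gain: Δc = 1.1343 − 1.1236 ≈ 0.0107.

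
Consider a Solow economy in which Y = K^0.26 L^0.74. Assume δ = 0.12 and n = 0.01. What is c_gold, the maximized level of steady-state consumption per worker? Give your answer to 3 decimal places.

n + δ = 0.01 + 0.12 = 0.13.
Maximizing c = f(k) − (n+δ)·k gives f'(k) = n+δ, i.e. 0.26·k^(0.26−1) = 0.13, so k_gold = (0.26/0.13)^(1/0.74) ≈ 2.5515.
y_gold = 2.5515^0.26 ≈ 1.2758.
c_gold = y_gold − (n+δ)·k_gold = 1.2758 − 0.13·2.5515 ≈ 0.9441.

c_gold ≈ 0.944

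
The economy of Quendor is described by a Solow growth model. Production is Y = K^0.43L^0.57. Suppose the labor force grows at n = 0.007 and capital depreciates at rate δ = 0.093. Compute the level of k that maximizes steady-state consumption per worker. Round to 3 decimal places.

k_gold ≈ 12.923

Capital per worker breaks even when investment replaces (n + δ)·k; here n + δ = 0.1.
Setting f'(k) = n+δ gives 0.43·k^(0.43−1) = 0.1, hence k_gold = (0.43/0.1)^(1/0.57) ≈ 12.9225.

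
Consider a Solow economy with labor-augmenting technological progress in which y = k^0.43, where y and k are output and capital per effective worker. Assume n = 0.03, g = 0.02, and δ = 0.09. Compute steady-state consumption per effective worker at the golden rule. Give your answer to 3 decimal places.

n + g + δ = 0.03 + 0.02 + 0.09 = 0.14.
At the golden rule the marginal product of capital equals n+g+δ: 0.43·k^(0.43−1) = 0.14. Solving, k_gold = (0.43/0.14)^(1/0.57) ≈ 7.1612.
y_gold = 7.1612^0.43 ≈ 2.3315.
c_gold = y_gold − (n+g+δ)·k_gold = 2.3315 − 0.14·7.1612 ≈ 1.3290.

c_gold ≈ 1.329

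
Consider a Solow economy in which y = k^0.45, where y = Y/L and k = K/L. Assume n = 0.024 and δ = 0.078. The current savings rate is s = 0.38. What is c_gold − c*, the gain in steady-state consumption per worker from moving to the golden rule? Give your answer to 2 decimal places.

n + δ = 0.024 + 0.078 = 0.102.
Current steady state (s = 0.38): k* = (0.38/0.102)^(1/0.55) ≈ 10.9274, y* = 10.9274^0.45 ≈ 2.9331, c* = (1−0.38)·2.9331 ≈ 1.8185.
Setting f'(k) = n+δ gives 0.45·k^(0.45−1) = 0.102, hence k_gold = (0.45/0.102)^(1/0.55) ≈ 14.8601.
y_gold = 14.8601^0.45 ≈ 3.3683, c_gold = y_gold − 0.102·k_gold ≈ 1.8526.
Gain: Δc = 1.8526 − 1.8185 ≈ 0.0340.

Δc ≈ 0.03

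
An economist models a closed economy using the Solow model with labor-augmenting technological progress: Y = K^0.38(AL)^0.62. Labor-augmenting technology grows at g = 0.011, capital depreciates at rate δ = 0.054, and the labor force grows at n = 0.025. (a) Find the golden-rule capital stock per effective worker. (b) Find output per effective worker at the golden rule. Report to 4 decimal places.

n + g + δ = 0.025 + 0.011 + 0.054 = 0.09.
Setting f'(k) = n+g+δ gives 0.38·k^(0.38−1) = 0.09, hence k_gold = (0.38/0.09)^(1/0.62) ≈ 10.2079.
y_gold = 10.2079^0.38 ≈ 2.4177.

(a) k_gold ≈ 10.2079; (b) y_gold ≈ 2.4177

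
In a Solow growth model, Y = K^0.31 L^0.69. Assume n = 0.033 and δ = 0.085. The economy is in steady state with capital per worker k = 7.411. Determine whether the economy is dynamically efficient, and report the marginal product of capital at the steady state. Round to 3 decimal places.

dynamically inefficient; MPK ≈ 0.078

Capital per worker breaks even when investment replaces (n + δ)·k; here n + δ = 0.118.
MPK = 0.31·k^(0.31−1) = 0.31·7.411^(-0.69) ≈ 0.0778.
MPK < 0.118, so the economy is dynamically inefficient (over-saving).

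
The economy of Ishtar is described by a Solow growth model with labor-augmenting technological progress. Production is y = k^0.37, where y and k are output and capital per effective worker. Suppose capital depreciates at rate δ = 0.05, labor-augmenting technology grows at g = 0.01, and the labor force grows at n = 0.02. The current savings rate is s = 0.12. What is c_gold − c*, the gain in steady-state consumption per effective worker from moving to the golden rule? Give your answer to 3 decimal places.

Δc ≈ 0.432

n + g + δ = 0.02 + 0.01 + 0.05 = 0.08.
Current steady state (s = 0.12): k* = (0.12/0.08)^(1/0.63) ≈ 1.9033, y* = 1.9033^0.37 ≈ 1.2689, c* = (1−0.12)·1.2689 ≈ 1.1166.
Setting f'(k) = n+g+δ gives 0.37·k^(0.37−1) = 0.08, hence k_gold = (0.37/0.08)^(1/0.63) ≈ 11.3693.
y_gold = 11.3693^0.37 ≈ 2.4582, c_gold = y_gold − 0.08·k_gold ≈ 1.5487.
Gain: Δc = 1.5487 − 1.1166 ≈ 0.4321.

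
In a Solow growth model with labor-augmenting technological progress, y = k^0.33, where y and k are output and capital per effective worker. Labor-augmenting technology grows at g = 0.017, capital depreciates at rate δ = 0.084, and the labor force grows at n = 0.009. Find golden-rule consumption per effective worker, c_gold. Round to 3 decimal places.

Break-even investment rate: n + g + δ = 0.009 + 0.017 + 0.084 = 0.11.
Setting f'(k) = n+g+δ gives 0.33·k^(0.33−1) = 0.11, hence k_gold = (0.33/0.11)^(1/0.67) ≈ 5.1537.
y_gold = 5.1537^0.33 ≈ 1.7179.
c_gold = y_gold − (n+g+δ)·k_gold = 1.7179 − 0.11·5.1537 ≈ 1.1510.

c_gold ≈ 1.151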